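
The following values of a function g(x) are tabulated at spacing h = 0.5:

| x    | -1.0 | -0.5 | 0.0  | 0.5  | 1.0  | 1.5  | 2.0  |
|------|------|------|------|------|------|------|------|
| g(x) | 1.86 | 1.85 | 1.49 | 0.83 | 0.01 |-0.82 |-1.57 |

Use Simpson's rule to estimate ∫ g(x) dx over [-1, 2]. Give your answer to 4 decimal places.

h = 0.5, n = 6.
(h/3)·[y₀ + 4y₁ + 2y₂ + 4y₃ + 2y₄ + 4y₅ + y₆] = 0.166667·(10.73) = 1.7883.

1.7883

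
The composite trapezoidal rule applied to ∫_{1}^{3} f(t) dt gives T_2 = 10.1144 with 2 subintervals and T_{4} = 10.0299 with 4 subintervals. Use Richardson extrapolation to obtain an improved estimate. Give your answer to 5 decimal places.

10.00173

R = (4·T_{4} − T_2) / 3 = (4·10.0299 − 10.1144)/3 = (30.0052)/3 = 10.00173.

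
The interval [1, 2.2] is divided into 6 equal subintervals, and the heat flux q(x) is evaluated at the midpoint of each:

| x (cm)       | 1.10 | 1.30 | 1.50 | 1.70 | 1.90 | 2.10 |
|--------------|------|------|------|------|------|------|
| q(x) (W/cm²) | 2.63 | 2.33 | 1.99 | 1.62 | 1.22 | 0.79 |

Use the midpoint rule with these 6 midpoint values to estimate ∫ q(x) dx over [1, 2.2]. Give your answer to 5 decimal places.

2.11600

h = 0.2, n = 6.
h·[y(m₁) + y(m₂) + y(m₃) + y(m₄) + y(m₅) + y(m₆)] = 0.2·(10.58) = 2.11600.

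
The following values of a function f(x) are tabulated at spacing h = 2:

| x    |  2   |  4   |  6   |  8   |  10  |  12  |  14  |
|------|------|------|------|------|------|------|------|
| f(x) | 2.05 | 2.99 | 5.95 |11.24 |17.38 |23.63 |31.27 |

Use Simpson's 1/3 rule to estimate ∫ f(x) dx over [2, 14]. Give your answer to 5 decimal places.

154.28000

h = 2, n = 6.
(h/3)·[y₀ + 4y₁ + 2y₂ + 4y₃ + 2y₄ + 4y₅ + y₆] = 0.666667·(231.42) = 154.28000.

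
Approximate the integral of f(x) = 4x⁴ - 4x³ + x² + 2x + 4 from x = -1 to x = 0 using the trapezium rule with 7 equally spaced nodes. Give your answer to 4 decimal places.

h = (0 − (-1))/6 = 0.166667.
Nodes x₀,…,x₆ = -1, -0.833333, -0.666667, -0.5, -0.333333, -0.166667, 0.
f(x) = 4x⁴ - 4x³ + x² + 2x + 4: f₀=11, f₁=7.271605, f₂=5.086420, f₃=4, f₄=3.641975, f₅=3.716049, f₆=4.
(h/2)·[f₀ + 2f₁ + 2f₂ + 2f₃ + 2f₄ + 2f₅ + f₆] = 0.083333·(62.432099) = 5.2027.

5.2027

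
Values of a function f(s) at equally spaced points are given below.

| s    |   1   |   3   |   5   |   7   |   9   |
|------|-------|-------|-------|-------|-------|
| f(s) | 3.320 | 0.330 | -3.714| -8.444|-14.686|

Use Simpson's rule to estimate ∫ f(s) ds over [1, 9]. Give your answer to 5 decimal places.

-34.16667

h = 2, n = 4.
(h/3)·[y₀ + 4y₁ + 2y₂ + 4y₃ + y₄] = 0.666667·(-51.250) = -34.16667.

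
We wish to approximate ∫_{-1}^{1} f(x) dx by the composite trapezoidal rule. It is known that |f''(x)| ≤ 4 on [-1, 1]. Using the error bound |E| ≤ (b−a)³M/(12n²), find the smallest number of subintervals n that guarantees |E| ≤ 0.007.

Need 32/(12n²) ≤ 0.007.
n² ≥ 32/(12·0.007) = 380.952 ⇒ n ≥ 19.5180, so the smallest n is 20.

20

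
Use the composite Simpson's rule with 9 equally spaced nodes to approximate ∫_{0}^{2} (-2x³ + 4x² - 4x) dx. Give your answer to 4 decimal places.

h = (2 − 0)/8 = 0.25.
Nodes x₀,…,x₈ = 0, 0.25, 0.5, 0.75, 1, 1.25, 1.5, 1.75, 2.
f(x) = -2x³ + 4x² - 4x: f₀=0, f₁=-0.78125, f₂=-1.25, f₃=-1.59375, f₄=-2, f₅=-2.65625, f₆=-3.75, f₇=-5.46875, f₈=-8.
(h/3)·[f₀ + 4f₁ + 2f₂ + 4f₃ + 2f₄ + 4f₅ + 2f₆ + 4f₇ + f₈] = 0.083333·(-64) = -5.3333.

-5.3333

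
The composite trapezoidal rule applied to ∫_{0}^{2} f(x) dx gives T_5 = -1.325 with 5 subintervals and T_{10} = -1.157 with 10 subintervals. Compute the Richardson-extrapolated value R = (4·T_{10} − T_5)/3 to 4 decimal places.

-1.1010

R = (4·T_{10} − T_5) / 3 = (4·(-1.157) − (-1.325))/3 = (-3.303)/3 = -1.1010.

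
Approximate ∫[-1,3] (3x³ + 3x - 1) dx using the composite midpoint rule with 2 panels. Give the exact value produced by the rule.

56

h = (3 − (-1))/2 = 2.
Midpoints m₁,…,m₂ = 0, 2.
f(m₁)=-1, f(m₂)=29.
h·[f(m₁) + f(m₂)] = 2·(28) = 56.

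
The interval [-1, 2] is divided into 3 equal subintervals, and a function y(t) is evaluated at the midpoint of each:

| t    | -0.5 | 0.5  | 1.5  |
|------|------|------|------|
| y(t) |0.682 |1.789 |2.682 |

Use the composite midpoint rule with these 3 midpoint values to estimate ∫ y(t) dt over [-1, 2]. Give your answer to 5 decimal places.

h = 1, n = 3.
h·[y(m₁) + y(m₂) + y(m₃)] = 1·(5.153) = 5.15300.

5.15300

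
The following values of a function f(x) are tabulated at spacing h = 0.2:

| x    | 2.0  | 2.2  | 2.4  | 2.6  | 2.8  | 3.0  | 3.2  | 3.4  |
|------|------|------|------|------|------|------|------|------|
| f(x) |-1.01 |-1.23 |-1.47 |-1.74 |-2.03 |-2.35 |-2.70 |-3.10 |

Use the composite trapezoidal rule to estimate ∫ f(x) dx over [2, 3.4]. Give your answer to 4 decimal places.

-2.7150

h = 0.2, n = 7.
(h/2)·[y₀ + 2y₁ + 2y₂ + 2y₃ + 2y₄ + 2y₅ + 2y₆ + y₇] = 0.1·(-27.15) = -2.7150.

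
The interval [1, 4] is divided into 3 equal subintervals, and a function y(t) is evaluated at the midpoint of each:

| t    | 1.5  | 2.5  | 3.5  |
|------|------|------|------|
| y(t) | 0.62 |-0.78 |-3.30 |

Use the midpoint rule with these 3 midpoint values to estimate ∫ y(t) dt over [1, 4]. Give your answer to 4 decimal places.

-3.4600

h = 1, n = 3.
h·[y(m₁) + y(m₂) + y(m₃)] = 1·(-3.46) = -3.4600.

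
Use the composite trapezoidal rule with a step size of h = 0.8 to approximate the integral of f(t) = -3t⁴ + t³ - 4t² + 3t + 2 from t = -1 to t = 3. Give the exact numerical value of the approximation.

h = (3 − (-1))/5 = 0.8.
Nodes t₀,…,t₅ = -1, -0.2, 0.6, 1.4, 2.2, 3.
f(t) = -3t⁴ + t³ - 4t² + 3t + 2: f₀=-9, f₁=1.2272, f₂=2.1872, f₃=-10.4208, f₄=-70.3888, f₅=-241.
(h/2)·[f₀ + 2f₁ + 2f₂ + 2f₃ + 2f₄ + f₅] = 0.4·(-404.7904) = -161.91616.

-161.91616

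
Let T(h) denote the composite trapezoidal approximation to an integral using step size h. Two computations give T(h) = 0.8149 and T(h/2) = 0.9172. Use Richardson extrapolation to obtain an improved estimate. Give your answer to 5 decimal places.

0.95130

R = (4·T(h/2) − T(h)) / 3 = (4·0.9172 − 0.8149)/3 = (2.8539)/3 = 0.95130.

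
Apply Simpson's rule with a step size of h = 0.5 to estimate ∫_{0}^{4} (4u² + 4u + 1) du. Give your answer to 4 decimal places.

h = (4 − 0)/8 = 0.5.
Nodes u₀,…,u₈ = 0, 0.5, 1, 1.5, 2, 2.5, 3, 3.5, 4.
f(u) = 4u² + 4u + 1: f₀=1, f₁=4, f₂=9, f₃=16, f₄=25, f₅=36, f₆=49, f₇=64, f₈=81.
(h/3)·[f₀ + 4f₁ + 2f₂ + 4f₃ + 2f₄ + 4f₅ + 2f₆ + 4f₇ + f₈] = 0.166667·(728) = 121.3333.

121.3333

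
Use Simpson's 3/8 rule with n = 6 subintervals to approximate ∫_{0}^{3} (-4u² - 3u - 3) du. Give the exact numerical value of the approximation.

h = (3 − 0)/6 = 0.5.
Nodes u₀,…,u₆ = 0, 0.5, 1, 1.5, 2, 2.5, 3.
f(u) = -4u² - 3u - 3: f₀=-3, f₁=-5.5, f₂=-10, f₃=-16.5, f₄=-25, f₅=-35.5, f₆=-48.
(3h/8)·[f₀ + 3f₁ + 3f₂ + 2f₃ + 3f₄ + 3f₅ + f₆] = 0.1875·(-312) = -58.5.

-58.5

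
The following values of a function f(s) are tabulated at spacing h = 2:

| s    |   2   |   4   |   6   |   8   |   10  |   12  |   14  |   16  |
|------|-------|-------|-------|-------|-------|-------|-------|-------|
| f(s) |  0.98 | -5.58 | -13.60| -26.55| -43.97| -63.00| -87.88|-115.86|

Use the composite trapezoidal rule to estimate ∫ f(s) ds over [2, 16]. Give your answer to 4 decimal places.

h = 2, n = 7.
(h/2)·[y₀ + 2y₁ + 2y₂ + 2y₃ + 2y₄ + 2y₅ + 2y₆ + y₇] = 1·(-596.04) = -596.0400.

-596.0400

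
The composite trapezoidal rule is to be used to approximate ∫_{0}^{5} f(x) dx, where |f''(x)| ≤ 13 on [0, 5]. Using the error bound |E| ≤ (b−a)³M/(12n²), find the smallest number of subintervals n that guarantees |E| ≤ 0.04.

Need 1625/(12n²) ≤ 0.04.
n² ≥ 1625/(12·0.04) = 3385.42 ⇒ n ≥ 58.1843, so the smallest n is 59.

59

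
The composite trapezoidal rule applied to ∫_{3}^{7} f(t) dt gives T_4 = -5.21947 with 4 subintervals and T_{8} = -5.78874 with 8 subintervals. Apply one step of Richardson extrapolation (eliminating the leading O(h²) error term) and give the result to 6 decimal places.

-5.978497

R = (4·T_{8} − T_4) / 3 = (4·(-5.78874) − (-5.21947))/3 = (-17.93549)/3 = -5.978497.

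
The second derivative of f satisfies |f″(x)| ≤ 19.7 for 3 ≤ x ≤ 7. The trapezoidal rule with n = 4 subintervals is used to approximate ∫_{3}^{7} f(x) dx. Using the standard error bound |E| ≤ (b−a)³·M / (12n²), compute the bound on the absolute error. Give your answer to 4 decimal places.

6.5667

|E| ≤ (4)³·19.7 / (12·4²) = 1260.8/192 = 6.5667.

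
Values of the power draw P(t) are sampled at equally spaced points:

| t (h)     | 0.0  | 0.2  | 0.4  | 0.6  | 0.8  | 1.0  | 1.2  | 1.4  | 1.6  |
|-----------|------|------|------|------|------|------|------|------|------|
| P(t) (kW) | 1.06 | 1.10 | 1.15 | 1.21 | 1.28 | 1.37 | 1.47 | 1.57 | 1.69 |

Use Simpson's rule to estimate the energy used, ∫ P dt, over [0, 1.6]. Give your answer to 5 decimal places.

h = 0.2, n = 8.
(h/3)·[y₀ + 4y₁ + 2y₂ + 4y₃ + 2y₄ + 4y₅ + 2y₆ + 4y₇ + y₈] = 0.066667·(31.55) = 2.10333.

2.10333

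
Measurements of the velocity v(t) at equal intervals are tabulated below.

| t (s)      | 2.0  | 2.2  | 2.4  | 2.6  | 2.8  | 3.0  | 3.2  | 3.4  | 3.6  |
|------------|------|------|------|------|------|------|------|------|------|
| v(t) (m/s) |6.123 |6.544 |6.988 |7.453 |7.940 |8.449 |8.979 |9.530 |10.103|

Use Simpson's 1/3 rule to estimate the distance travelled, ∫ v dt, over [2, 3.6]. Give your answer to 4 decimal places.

h = 0.2, n = 8.
(h/3)·[y₀ + 4y₁ + 2y₂ + 4y₃ + 2y₄ + 4y₅ + 2y₆ + 4y₇ + y₈] = 0.066667·(191.944) = 12.7963.

12.7963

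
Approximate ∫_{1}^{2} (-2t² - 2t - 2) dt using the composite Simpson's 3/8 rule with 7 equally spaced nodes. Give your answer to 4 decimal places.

-9.6667

h = (2 − 1)/6 = 0.166667.
Nodes t₀,…,t₆ = 1, 1.166667, 1.333333, 1.5, 1.666667, 1.833333, 2.
f(t) = -2t² - 2t - 2: f₀=-6, f₁=-7.055556, f₂=-8.222222, f₃=-9.5, f₄=-10.888889, f₅=-12.388889, f₆=-14.
(3h/8)·[f₀ + 3f₁ + 3f₂ + 2f₃ + 3f₄ + 3f₅ + f₆] = 0.0625·(-154.666667) = -9.6667.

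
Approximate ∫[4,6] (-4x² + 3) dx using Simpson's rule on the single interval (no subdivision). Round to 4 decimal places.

-196.6667

S = (b−a)/6 · [f(4) + 4f(5) + f(6)] = 0.333333·[(-61) + 4·(-97) + (-141)] = -196.6667.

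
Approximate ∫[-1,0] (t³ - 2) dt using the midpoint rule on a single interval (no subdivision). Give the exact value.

-2.125

M = (b−a)·f(-0.5) = 1·(-2.125) = -2.125.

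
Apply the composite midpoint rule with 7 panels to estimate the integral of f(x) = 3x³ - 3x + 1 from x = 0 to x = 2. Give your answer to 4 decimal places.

7.8776

h = (2 − 0)/7 = 0.285714.
Midpoints m₁,…,m₇ = 0.142857, 0.428571, 0.714286, 1, 1.285714, 1.571429, 1.857143.
f(m₁)=0.580175, f(m₂)=-0.049563, f(m₃)=-0.049563, f(m₄)=1, f(m₅)=3.518950, f(m₆)=7.927114, f(m₇)=14.644315.
h·[f(m₁) + f(m₂) + f(m₃) + f(m₄) + f(m₅) + f(m₆) + f(m₇)] = 0.285714·(27.571429) = 7.8776.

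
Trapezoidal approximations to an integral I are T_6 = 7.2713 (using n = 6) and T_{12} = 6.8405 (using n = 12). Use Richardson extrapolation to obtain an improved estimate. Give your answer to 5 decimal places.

6.69690

R = (4·T_{12} − T_6) / 3 = (4·6.8405 − 7.2713)/3 = (20.0907)/3 = 6.69690.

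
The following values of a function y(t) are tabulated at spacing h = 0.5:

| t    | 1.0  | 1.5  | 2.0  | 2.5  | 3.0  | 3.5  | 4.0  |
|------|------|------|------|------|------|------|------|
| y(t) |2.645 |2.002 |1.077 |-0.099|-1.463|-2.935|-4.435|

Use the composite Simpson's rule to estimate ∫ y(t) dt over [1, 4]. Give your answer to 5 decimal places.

h = 0.5, n = 6.
(h/3)·[y₀ + 4y₁ + 2y₂ + 4y₃ + 2y₄ + 4y₅ + y₆] = 0.166667·(-6.690) = -1.11500.

-1.11500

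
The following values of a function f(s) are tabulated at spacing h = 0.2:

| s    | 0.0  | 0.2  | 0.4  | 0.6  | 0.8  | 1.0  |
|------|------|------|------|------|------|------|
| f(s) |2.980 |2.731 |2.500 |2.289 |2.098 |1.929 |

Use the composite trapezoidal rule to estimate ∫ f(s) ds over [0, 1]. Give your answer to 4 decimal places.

h = 0.2, n = 5.
(h/2)·[y₀ + 2y₁ + 2y₂ + 2y₃ + 2y₄ + y₅] = 0.1·(24.145) = 2.4145.

2.4145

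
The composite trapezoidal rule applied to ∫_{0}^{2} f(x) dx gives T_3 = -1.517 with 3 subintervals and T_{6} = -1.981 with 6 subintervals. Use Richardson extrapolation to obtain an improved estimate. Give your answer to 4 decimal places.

-2.1357

R = (4·T_{6} − T_3) / 3 = (4·(-1.981) − (-1.517))/3 = (-6.407)/3 = -2.1357.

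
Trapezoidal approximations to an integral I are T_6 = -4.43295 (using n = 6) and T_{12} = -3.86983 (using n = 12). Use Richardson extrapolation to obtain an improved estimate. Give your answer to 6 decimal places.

R = (4·T_{12} − T_6) / 3 = (4·(-3.86983) − (-4.43295))/3 = (-11.04637)/3 = -3.682123.

-3.682123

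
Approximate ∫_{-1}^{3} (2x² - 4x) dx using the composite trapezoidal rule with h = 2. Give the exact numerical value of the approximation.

8

h = (3 − (-1))/2 = 2.
Nodes x₀,…,x₂ = -1, 1, 3.
f(x) = 2x² - 4x: f₀=6, f₁=-2, f₂=6.
(h/2)·[f₀ + 2f₁ + f₂] = 1·(8) = 8.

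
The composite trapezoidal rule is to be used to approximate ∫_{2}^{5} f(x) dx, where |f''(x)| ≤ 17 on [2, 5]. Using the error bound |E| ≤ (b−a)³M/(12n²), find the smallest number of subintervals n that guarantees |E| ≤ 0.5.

Need 459/(12n²) ≤ 0.5.
n² ≥ 459/(12·0.5) = 76.5 ⇒ n ≥ 8.7464, so the smallest n is 9.

9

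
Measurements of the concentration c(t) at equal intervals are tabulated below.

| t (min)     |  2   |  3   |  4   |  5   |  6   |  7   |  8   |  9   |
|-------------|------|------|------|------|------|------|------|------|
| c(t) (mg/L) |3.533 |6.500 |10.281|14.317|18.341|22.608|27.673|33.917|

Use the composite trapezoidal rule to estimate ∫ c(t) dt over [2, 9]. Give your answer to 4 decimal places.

h = 1, n = 7.
(h/2)·[y₀ + 2y₁ + 2y₂ + 2y₃ + 2y₄ + 2y₅ + 2y₆ + y₇] = 0.5·(236.890) = 118.4450.

118.4450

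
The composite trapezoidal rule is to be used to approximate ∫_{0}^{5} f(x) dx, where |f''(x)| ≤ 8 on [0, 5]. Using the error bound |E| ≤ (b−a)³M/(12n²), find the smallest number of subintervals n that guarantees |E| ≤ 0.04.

Need 1000/(12n²) ≤ 0.04.
n² ≥ 1000/(12·0.04) = 2083.33 ⇒ n ≥ 45.6435, so the smallest n is 46.

46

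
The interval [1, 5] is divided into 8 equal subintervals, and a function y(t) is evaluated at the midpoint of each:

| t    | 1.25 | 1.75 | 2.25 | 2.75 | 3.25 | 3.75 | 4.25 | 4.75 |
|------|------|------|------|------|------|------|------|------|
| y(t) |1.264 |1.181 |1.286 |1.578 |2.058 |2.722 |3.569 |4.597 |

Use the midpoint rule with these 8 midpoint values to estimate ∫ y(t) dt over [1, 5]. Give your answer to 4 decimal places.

h = 0.5, n = 8.
h·[y(m₁) + y(m₂) + y(m₃) + y(m₄) + y(m₅) + y(m₆) + y(m₇) + y(m₈)] = 0.5·(18.255) = 9.1275.

9.1275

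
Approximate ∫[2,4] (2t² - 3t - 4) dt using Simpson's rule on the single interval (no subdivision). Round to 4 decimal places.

S = (b−a)/6 · [f(2) + 4f(3) + f(4)] = 0.333333·[(-2) + 4·5 + 16] = 11.3333.

11.3333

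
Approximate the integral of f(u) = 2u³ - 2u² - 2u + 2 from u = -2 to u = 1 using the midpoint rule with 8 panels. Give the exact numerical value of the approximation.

h = (1 − (-2))/8 = 0.375.
Midpoints m₁,…,m₈ = -1.8125, -1.4375, -1.0625, -0.6875, -0.3125, 0.0625, 0.4375, 0.8125.
f(m₁)=-12.85400390625, f(m₂)=-5.19873046875, f(m₃)=-0.53173828125, f(m₄)=1.77978515625, f(m₅)=2.36865234375, f(m₆)=1.86767578125, f(m₇)=0.90966796875, f(m₈)=0.12744140625.
h·[f(m₁) + f(m₂) + f(m₃) + f(m₄) + f(m₅) + f(m₆) + f(m₇) + f(m₈)] = 0.375·(-11.53125) = -4.32421875.

-4.32421875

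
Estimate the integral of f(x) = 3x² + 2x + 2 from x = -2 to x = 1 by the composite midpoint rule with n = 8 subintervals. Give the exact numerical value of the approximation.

11.89453125

h = (1 − (-2))/8 = 0.375.
Midpoints m₁,…,m₈ = -1.8125, -1.4375, -1.0625, -0.6875, -0.3125, 0.0625, 0.4375, 0.8125.
f(m₁)=8.23046875, f(m₂)=5.32421875, f(m₃)=3.26171875, f(m₄)=2.04296875, f(m₅)=1.66796875, f(m₆)=2.13671875, f(m₇)=3.44921875, f(m₈)=5.60546875.
h·[f(m₁) + f(m₂) + f(m₃) + f(m₄) + f(m₅) + f(m₆) + f(m₇) + f(m₈)] = 0.375·(31.71875) = 11.89453125.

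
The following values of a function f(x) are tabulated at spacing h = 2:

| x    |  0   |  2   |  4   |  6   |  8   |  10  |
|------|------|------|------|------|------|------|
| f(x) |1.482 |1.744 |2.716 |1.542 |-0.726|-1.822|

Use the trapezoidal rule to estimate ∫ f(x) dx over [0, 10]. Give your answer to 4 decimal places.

h = 2, n = 5.
(h/2)·[y₀ + 2y₁ + 2y₂ + 2y₃ + 2y₄ + y₅] = 1·(10.212) = 10.2120.

10.2120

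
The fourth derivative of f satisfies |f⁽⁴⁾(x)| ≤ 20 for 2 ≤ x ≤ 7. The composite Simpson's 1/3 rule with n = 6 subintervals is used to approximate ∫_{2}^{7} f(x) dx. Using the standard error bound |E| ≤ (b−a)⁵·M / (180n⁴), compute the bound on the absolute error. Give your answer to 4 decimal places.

|E| ≤ (5)⁵·20 / (180·6⁴) = 62500/233280 = 0.2679.

0.2679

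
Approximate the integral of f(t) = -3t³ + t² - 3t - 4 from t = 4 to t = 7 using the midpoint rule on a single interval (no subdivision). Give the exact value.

M = (b−a)·f(5.5) = 3·(-489.375) = -1468.125.

-1468.125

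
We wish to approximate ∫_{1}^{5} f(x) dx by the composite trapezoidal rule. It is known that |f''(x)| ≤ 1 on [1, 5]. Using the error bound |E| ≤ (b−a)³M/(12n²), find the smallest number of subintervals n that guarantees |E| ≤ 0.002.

52

Need 64/(12n²) ≤ 0.002.
n² ≥ 64/(12·0.002) = 2666.67 ⇒ n ≥ 51.6398, so the smallest n is 52.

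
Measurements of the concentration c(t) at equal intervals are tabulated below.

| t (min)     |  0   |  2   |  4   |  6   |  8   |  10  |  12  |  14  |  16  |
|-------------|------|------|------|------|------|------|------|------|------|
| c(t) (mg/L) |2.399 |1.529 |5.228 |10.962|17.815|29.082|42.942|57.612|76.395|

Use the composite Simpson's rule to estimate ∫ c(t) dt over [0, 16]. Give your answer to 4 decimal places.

h = 2, n = 8.
(h/3)·[y₀ + 4y₁ + 2y₂ + 4y₃ + 2y₄ + 4y₅ + 2y₆ + 4y₇ + y₈] = 0.666667·(607.504) = 405.0027.

405.0027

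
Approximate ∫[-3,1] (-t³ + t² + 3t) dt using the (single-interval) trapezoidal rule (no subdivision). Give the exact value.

60

T = (b−a)/2 · [f(-3) + f(1)] = 2·[27 + 3] = 60.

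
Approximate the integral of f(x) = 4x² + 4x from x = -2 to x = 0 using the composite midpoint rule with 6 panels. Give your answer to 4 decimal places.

h = (0 − (-2))/6 = 0.333333.
Midpoints m₁,…,m₆ = -1.833333, -1.5, -1.166667, -0.833333, -0.5, -0.166667.
f(m₁)=6.111111, f(m₂)=3, f(m₃)=0.777778, f(m₄)=-0.555556, f(m₅)=-1, f(m₆)=-0.555556.
h·[f(m₁) + f(m₂) + f(m₃) + f(m₄) + f(m₅) + f(m₆)] = 0.333333·(7.777778) = 2.5926.

2.5926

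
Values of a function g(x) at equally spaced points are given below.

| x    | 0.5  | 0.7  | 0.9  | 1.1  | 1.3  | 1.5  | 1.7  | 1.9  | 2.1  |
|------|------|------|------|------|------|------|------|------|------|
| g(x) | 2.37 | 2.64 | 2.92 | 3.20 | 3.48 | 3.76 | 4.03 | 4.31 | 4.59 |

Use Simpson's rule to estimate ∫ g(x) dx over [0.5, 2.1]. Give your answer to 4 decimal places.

h = 0.2, n = 8.
(h/3)·[y₀ + 4y₁ + 2y₂ + 4y₃ + 2y₄ + 4y₅ + 2y₆ + 4y₇ + y₈] = 0.066667·(83.46) = 5.5640.

5.5640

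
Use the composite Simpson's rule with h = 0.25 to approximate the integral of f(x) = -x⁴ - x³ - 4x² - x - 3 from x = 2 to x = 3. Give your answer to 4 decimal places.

h = (3 − 2)/4 = 0.25.
Nodes x₀,…,x₄ = 2, 2.25, 2.5, 2.75, 3.
f(x) = -x⁴ - x³ - 4x² - x - 3: f₀=-45, f₁=-62.51953125, f₂=-85.1875, f₃=-113.98828125, f₄=-150.
(h/3)·[f₀ + 4f₁ + 2f₂ + 4f₃ + f₄] = 0.083333·(-1071.40625) = -89.2839.

-89.2839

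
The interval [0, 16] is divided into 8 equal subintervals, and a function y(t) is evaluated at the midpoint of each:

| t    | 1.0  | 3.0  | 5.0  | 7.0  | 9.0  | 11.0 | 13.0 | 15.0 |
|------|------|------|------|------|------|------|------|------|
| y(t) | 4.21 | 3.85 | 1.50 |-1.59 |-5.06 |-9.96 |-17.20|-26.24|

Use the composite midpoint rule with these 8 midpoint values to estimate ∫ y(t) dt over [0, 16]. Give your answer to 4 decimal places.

h = 2, n = 8.
h·[y(m₁) + y(m₂) + y(m₃) + y(m₄) + y(m₅) + y(m₆) + y(m₇) + y(m₈)] = 2·(-50.49) = -100.9800.

-100.9800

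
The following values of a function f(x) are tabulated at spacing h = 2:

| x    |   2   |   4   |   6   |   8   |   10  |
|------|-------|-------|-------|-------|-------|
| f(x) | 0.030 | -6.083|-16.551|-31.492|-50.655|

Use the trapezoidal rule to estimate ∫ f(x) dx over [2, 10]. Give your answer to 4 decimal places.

-158.8770

h = 2, n = 4.
(h/2)·[y₀ + 2y₁ + 2y₂ + 2y₃ + y₄] = 1·(-158.877) = -158.8770.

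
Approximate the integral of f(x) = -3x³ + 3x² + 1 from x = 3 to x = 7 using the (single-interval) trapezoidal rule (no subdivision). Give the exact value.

T = (b−a)/2 · [f(3) + f(7)] = 2·[(-53) + (-881)] = -1868.

-1868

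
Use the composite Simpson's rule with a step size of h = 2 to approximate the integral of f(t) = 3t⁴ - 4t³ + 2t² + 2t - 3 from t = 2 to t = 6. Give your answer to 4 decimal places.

3550.6667

h = (6 − 2)/2 = 2.
Nodes t₀,…,t₂ = 2, 4, 6.
f(t) = 3t⁴ - 4t³ + 2t² + 2t - 3: f₀=25, f₁=549, f₂=3105.
(h/3)·[f₀ + 4f₁ + f₂] = 0.666667·(5326) = 3550.6667.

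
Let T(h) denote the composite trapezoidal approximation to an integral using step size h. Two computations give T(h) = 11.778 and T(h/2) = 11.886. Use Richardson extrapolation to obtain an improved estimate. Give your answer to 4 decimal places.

R = (4·T(h/2) − T(h)) / 3 = (4·11.886 − 11.778)/3 = (35.766)/3 = 11.9220.

11.9220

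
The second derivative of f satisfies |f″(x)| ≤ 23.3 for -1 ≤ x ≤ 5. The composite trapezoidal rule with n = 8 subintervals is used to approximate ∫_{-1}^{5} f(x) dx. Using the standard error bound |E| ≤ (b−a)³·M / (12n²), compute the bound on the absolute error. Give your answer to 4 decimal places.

|E| ≤ (6)³·23.3 / (12·8²) = 5032.8/768 = 6.5531.

6.5531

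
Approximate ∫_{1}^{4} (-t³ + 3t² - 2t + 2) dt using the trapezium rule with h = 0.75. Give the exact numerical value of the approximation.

h = (4 − 1)/4 = 0.75.
Nodes t₀,…,t₄ = 1, 1.75, 2.5, 3.25, 4.
f(t) = -t³ + 3t² - 2t + 2: f₀=2, f₁=2.328125, f₂=0.125, f₃=-7.140625, f₄=-22.
(h/2)·[f₀ + 2f₁ + 2f₂ + 2f₃ + f₄] = 0.375·(-29.375) = -11.015625.

-11.015625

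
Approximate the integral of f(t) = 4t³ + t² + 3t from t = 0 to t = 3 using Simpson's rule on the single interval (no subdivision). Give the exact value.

103.5

S = (b−a)/6 · [f(0) + 4f(1.5) + f(3)] = 0.5·[0 + 4·20.25 + 126] = 103.5.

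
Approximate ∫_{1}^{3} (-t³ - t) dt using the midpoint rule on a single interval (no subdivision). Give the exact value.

-20

M = (b−a)·f(2) = 2·(-10) = -20.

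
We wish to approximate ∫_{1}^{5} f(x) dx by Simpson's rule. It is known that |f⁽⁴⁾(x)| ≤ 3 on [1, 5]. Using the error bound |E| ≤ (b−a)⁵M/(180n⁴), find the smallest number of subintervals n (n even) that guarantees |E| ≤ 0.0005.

Need 3072/(180n⁴) ≤ 0.0005.
n⁴ ≥ 3072/(180·0.0005) = 34133.3 ⇒ n ≥ 13.5924, so the smallest even n is 14. (n must be even for Simpson's rule.)

14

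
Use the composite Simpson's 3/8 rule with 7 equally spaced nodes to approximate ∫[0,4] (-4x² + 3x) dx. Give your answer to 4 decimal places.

h = (4 − 0)/6 = 0.666667.
Nodes x₀,…,x₆ = 0, 0.666667, 1.333333, 2, 2.666667, 3.333333, 4.
f(x) = -4x² + 3x: f₀=0, f₁=0.222222, f₂=-3.111111, f₃=-10, f₄=-20.444444, f₅=-34.444444, f₆=-52.
(3h/8)·[f₀ + 3f₁ + 3f₂ + 2f₃ + 3f₄ + 3f₅ + f₆] = 0.25·(-245.333333) = -61.3333.

-61.3333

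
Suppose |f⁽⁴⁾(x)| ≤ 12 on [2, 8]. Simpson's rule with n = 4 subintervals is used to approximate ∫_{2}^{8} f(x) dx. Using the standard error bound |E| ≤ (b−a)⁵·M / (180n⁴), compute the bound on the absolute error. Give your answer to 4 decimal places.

|E| ≤ (6)⁵·12 / (180·4⁴) = 93312/46080 = 2.0250.

2.0250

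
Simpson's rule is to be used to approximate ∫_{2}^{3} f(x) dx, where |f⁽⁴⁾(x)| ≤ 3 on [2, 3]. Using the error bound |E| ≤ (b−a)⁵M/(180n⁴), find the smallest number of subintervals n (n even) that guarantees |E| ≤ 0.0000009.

Need 3/(180n⁴) ≤ 0.0000009.
n⁴ ≥ 3/(180·0.0000009) = 18518.5 ⇒ n ≥ 11.6655, so the smallest even n is 12. (n must be even for Simpson's rule.)

12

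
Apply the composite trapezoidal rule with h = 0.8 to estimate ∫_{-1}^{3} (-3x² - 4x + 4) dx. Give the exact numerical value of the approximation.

h = (3 − (-1))/5 = 0.8.
Nodes x₀,…,x₅ = -1, -0.2, 0.6, 1.4, 2.2, 3.
f(x) = -3x² - 4x + 4: f₀=5, f₁=4.68, f₂=0.52, f₃=-7.48, f₄=-19.32, f₅=-35.
(h/2)·[f₀ + 2f₁ + 2f₂ + 2f₃ + 2f₄ + f₅] = 0.4·(-73.2) = -29.28.

-29.28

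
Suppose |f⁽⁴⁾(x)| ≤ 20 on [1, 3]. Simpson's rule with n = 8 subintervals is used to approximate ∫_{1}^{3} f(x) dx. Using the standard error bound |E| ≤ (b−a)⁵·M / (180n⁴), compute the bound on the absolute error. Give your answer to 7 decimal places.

|E| ≤ (2)⁵·20 / (180·8⁴) = 640/737280 = 0.0008681.

0.0008681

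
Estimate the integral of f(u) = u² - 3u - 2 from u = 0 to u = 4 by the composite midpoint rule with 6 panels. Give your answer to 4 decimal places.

-10.8148

h = (4 − 0)/6 = 0.666667.
Midpoints m₁,…,m₆ = 0.333333, 1, 1.666667, 2.333333, 3, 3.666667.
f(m₁)=-2.888889, f(m₂)=-4, f(m₃)=-4.222222, f(m₄)=-3.555556, f(m₅)=-2, f(m₆)=0.444444.
h·[f(m₁) + f(m₂) + f(m₃) + f(m₄) + f(m₅) + f(m₆)] = 0.666667·(-16.222222) = -10.8148.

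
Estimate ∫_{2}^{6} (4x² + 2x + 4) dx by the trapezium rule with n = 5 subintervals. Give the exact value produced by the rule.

h = (6 − 2)/5 = 0.8.
Nodes x₀,…,x₅ = 2, 2.8, 3.6, 4.4, 5.2, 6.
f(x) = 4x² + 2x + 4: f₀=24, f₁=40.96, f₂=63.04, f₃=90.24, f₄=122.56, f₅=160.
(h/2)·[f₀ + 2f₁ + 2f₂ + 2f₃ + 2f₄ + f₅] = 0.4·(817.6) = 327.04.

327.04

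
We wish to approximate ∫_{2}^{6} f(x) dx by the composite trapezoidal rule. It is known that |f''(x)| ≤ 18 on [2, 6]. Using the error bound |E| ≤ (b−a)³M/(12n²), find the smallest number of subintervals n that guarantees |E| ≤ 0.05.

Need 1152/(12n²) ≤ 0.05.
n² ≥ 1152/(12·0.05) = 1920 ⇒ n ≥ 43.8178, so the smallest n is 44.

44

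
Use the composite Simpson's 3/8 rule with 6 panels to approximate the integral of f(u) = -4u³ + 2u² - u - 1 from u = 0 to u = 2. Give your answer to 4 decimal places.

h = (2 − 0)/6 = 0.333333.
Nodes u₀,…,u₆ = 0, 0.333333, 0.666667, 1, 1.333333, 1.666667, 2.
f(u) = -4u³ + 2u² - u - 1: f₀=-1, f₁=-1.259259, f₂=-1.962963, f₃=-4, f₄=-8.259259, f₅=-15.629630, f₆=-27.
(3h/8)·[f₀ + 3f₁ + 3f₂ + 2f₃ + 3f₄ + 3f₅ + f₆] = 0.125·(-117.333333) = -14.6667.

-14.6667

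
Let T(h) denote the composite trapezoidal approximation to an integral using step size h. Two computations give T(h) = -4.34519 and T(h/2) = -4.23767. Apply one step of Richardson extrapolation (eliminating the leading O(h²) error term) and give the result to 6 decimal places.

-4.201830

R = (4·T(h/2) − T(h)) / 3 = (4·(-4.23767) − (-4.34519))/3 = (-12.60549)/3 = -4.201830.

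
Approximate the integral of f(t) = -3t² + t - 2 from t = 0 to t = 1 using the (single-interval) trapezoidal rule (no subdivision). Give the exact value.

T = (b−a)/2 · [f(0) + f(1)] = 0.5·[(-2) + (-4)] = -3.

-3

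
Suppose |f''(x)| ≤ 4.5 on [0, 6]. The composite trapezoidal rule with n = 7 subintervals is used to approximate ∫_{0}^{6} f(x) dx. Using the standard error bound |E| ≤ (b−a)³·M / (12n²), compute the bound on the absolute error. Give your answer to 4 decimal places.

|E| ≤ (6)³·4.5 / (12·7²) = 972/588 = 1.6531.

1.6531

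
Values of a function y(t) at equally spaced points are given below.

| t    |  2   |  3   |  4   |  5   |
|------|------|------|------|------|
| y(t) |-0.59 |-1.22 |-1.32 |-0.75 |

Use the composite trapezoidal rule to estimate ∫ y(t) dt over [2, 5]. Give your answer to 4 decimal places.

h = 1, n = 3.
(h/2)·[y₀ + 2y₁ + 2y₂ + y₃] = 0.5·(-6.42) = -3.2100.

-3.2100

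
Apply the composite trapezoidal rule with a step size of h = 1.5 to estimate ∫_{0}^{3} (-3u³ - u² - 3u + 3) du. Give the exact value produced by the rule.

h = (3 − 0)/2 = 1.5.
Nodes u₀,…,u₂ = 0, 1.5, 3.
f(u) = -3u³ - u² - 3u + 3: f₀=3, f₁=-13.875, f₂=-96.
(h/2)·[f₀ + 2f₁ + f₂] = 0.75·(-120.75) = -90.5625.

-90.5625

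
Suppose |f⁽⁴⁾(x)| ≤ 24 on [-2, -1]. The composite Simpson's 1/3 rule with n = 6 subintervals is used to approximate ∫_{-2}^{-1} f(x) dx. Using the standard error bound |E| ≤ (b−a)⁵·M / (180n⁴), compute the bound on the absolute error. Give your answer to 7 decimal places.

0.0001029

|E| ≤ (1)⁵·24 / (180·6⁴) = 24/233280 = 0.0001029.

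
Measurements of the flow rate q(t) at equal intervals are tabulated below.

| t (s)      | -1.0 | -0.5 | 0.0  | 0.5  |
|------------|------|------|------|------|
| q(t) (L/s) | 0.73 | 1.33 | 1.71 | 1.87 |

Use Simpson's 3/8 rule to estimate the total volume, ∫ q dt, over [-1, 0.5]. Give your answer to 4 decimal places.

h = 0.5, n = 3.
(3h/8)·[y₀ + 3y₁ + 3y₂ + y₃] = 0.1875·(11.72) = 2.1975.

2.1975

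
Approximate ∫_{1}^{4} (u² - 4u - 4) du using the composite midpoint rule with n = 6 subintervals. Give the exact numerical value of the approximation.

h = (4 − 1)/6 = 0.5.
Midpoints m₁,…,m₆ = 1.25, 1.75, 2.25, 2.75, 3.25, 3.75.
f(m₁)=-7.4375, f(m₂)=-7.9375, f(m₃)=-7.9375, f(m₄)=-7.4375, f(m₅)=-6.4375, f(m₆)=-4.9375.
h·[f(m₁) + f(m₂) + f(m₃) + f(m₄) + f(m₅) + f(m₆)] = 0.5·(-42.125) = -21.0625.

-21.0625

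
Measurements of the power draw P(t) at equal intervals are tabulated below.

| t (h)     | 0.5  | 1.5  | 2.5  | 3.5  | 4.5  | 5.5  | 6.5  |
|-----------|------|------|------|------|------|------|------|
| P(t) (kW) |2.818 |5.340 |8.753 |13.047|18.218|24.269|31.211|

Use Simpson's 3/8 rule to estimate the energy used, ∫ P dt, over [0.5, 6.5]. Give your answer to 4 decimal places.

86.1986

h = 1, n = 6.
(3h/8)·[y₀ + 3y₁ + 3y₂ + 2y₃ + 3y₄ + 3y₅ + y₆] = 0.375·(229.863) = 86.1986.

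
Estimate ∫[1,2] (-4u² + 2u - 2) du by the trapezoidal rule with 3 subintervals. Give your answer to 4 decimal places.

-8.4074

h = (2 − 1)/3 = 0.333333.
Nodes u₀,…,u₃ = 1, 1.333333, 1.666667, 2.
f(u) = -4u² + 2u - 2: f₀=-4, f₁=-6.444444, f₂=-9.777778, f₃=-14.
(h/2)·[f₀ + 2f₁ + 2f₂ + f₃] = 0.166667·(-50.444444) = -8.4074.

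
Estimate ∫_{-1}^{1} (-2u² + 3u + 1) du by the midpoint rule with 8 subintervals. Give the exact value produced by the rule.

h = (1 − (-1))/8 = 0.25.
Midpoints m₁,…,m₈ = -0.875, -0.625, -0.375, -0.125, 0.125, 0.375, 0.625, 0.875.
f(m₁)=-3.15625, f(m₂)=-1.65625, f(m₃)=-0.40625, f(m₄)=0.59375, f(m₅)=1.34375, f(m₆)=1.84375, f(m₇)=2.09375, f(m₈)=2.09375.
h·[f(m₁) + f(m₂) + f(m₃) + f(m₄) + f(m₅) + f(m₆) + f(m₇) + f(m₈)] = 0.25·(2.75) = 0.6875.

0.6875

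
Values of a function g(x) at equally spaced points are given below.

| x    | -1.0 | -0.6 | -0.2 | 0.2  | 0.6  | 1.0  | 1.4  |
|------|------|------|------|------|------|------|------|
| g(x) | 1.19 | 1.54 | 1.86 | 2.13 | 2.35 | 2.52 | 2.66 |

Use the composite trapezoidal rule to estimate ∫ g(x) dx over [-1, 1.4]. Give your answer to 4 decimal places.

h = 0.4, n = 6.
(h/2)·[y₀ + 2y₁ + 2y₂ + 2y₃ + 2y₄ + 2y₅ + y₆] = 0.2·(24.65) = 4.9300.

4.9300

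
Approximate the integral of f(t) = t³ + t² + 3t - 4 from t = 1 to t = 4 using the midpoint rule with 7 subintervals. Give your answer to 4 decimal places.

94.8597

h = (4 − 1)/7 = 0.428571.
Midpoints m₁,…,m₇ = 1.214286, 1.642857, 2.071429, 2.5, 2.928571, 3.357143, 3.785714.
f(m₁)=2.907799, f(m₂)=8.061589, f(m₃)=15.393222, f(m₄)=25.375, f(m₅)=38.479227, f(m₆)=55.178207, f(m₇)=75.944242.
h·[f(m₁) + f(m₂) + f(m₃) + f(m₄) + f(m₅) + f(m₆) + f(m₇)] = 0.428571·(221.339286) = 94.8597.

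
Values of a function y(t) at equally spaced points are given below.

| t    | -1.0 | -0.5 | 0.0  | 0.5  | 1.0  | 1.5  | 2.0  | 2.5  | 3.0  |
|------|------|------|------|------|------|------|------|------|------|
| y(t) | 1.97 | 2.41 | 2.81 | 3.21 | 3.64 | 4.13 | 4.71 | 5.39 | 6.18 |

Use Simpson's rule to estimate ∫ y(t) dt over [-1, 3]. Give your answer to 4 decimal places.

h = 0.5, n = 8.
(h/3)·[y₀ + 4y₁ + 2y₂ + 4y₃ + 2y₄ + 4y₅ + 2y₆ + 4y₇ + y₈] = 0.166667·(91.03) = 15.1717.

15.1717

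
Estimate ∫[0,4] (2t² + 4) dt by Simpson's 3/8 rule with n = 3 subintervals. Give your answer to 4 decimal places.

58.6667

h = (4 − 0)/3 = 1.333333.
Nodes t₀,…,t₃ = 0, 1.333333, 2.666667, 4.
f(t) = 2t² + 4: f₀=4, f₁=7.555556, f₂=18.222222, f₃=36.
(3h/8)·[f₀ + 3f₁ + 3f₂ + f₃] = 0.5·(117.333333) = 58.6667.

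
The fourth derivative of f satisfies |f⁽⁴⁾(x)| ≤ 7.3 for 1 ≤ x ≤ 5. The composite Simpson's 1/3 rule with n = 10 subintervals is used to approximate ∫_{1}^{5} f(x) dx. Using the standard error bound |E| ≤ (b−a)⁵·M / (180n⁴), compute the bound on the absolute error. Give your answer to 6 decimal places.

0.004153

|E| ≤ (4)⁵·7.3 / (180·10⁴) = 7475.2/1800000 = 0.004153.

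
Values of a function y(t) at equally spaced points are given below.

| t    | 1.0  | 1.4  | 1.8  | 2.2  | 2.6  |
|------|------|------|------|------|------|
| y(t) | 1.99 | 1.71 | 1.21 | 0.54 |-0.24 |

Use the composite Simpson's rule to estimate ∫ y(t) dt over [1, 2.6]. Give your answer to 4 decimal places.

h = 0.4, n = 4.
(h/3)·[y₀ + 4y₁ + 2y₂ + 4y₃ + y₄] = 0.133333·(13.17) = 1.7560.

1.7560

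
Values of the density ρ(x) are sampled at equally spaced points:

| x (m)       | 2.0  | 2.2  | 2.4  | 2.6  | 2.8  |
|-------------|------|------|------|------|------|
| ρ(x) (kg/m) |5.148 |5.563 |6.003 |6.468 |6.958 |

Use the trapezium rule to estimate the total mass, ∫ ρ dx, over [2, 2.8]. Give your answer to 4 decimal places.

4.8174

h = 0.2, n = 4.
(h/2)·[y₀ + 2y₁ + 2y₂ + 2y₃ + y₄] = 0.1·(48.174) = 4.8174.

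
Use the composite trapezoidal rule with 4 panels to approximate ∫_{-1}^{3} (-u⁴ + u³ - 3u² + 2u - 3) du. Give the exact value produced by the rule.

-70

h = (3 − (-1))/4 = 1.
Nodes u₀,…,u₄ = -1, 0, 1, 2, 3.
f(u) = -u⁴ + u³ - 3u² + 2u - 3: f₀=-10, f₁=-3, f₂=-4, f₃=-19, f₄=-78.
(h/2)·[f₀ + 2f₁ + 2f₂ + 2f₃ + f₄] = 0.5·(-140) = -70.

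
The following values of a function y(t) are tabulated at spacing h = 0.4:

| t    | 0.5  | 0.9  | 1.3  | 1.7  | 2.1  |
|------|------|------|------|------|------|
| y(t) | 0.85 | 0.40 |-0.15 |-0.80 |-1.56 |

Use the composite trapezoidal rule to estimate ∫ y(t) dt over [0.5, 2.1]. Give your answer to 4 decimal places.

-0.3620

h = 0.4, n = 4.
(h/2)·[y₀ + 2y₁ + 2y₂ + 2y₃ + y₄] = 0.2·(-1.81) = -0.3620.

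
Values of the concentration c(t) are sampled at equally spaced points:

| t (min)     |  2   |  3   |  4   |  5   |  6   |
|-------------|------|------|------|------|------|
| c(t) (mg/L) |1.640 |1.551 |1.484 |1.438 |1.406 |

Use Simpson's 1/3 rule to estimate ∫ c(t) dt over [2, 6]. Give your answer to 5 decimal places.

h = 1, n = 4.
(h/3)·[y₀ + 4y₁ + 2y₂ + 4y₃ + y₄] = 0.333333·(17.970) = 5.99000.

5.99000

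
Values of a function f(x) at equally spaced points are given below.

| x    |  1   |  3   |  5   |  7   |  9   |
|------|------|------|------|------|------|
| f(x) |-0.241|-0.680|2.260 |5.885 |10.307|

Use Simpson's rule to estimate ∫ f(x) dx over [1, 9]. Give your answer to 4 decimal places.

h = 2, n = 4.
(h/3)·[y₀ + 4y₁ + 2y₂ + 4y₃ + y₄] = 0.666667·(35.406) = 23.6040.

23.6040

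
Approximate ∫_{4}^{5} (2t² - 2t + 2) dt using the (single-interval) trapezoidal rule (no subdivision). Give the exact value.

T = (b−a)/2 · [f(4) + f(5)] = 0.5·[26 + 42] = 34.

34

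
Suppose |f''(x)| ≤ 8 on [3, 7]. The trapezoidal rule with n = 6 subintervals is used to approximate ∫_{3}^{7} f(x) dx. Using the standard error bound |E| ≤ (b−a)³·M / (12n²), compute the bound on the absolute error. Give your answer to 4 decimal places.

1.1852

|E| ≤ (4)³·8 / (12·6²) = 512/432 = 1.1852.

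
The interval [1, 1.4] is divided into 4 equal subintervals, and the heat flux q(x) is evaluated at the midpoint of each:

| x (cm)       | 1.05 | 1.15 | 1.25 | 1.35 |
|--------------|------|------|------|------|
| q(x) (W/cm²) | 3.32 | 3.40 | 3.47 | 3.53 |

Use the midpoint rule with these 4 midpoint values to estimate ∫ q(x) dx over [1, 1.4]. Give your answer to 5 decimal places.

h = 0.1, n = 4.
h·[y(m₁) + y(m₂) + y(m₃) + y(m₄)] = 0.1·(13.72) = 1.37200.

1.37200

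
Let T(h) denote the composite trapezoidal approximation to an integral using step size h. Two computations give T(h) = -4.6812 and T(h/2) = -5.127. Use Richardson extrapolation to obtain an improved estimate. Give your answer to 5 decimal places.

-5.27560

R = (4·T(h/2) − T(h)) / 3 = (4·(-5.127) − (-4.6812))/3 = (-15.8268)/3 = -5.27560.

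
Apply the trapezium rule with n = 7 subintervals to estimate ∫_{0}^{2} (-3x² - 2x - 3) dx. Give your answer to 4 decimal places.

-18.0816

h = (2 − 0)/7 = 0.285714.
Nodes x₀,…,x₇ = 0, 0.285714, 0.571429, 0.857143, 1.142857, 1.428571, 1.714286, 2.
f(x) = -3x² - 2x - 3: f₀=-3, f₁=-3.816327, f₂=-5.122449, f₃=-6.918367, f₄=-9.204082, f₅=-11.979592, f₆=-15.244898, f₇=-19.
(h/2)·[f₀ + 2f₁ + 2f₂ + 2f₃ + 2f₄ + 2f₅ + 2f₆ + f₇] = 0.142857·(-126.571429) = -18.0816.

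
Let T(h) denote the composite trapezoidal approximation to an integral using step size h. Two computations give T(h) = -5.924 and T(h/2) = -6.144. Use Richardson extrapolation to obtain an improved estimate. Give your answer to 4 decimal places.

-6.2173

R = (4·T(h/2) − T(h)) / 3 = (4·(-6.144) − (-5.924))/3 = (-18.652)/3 = -6.2173.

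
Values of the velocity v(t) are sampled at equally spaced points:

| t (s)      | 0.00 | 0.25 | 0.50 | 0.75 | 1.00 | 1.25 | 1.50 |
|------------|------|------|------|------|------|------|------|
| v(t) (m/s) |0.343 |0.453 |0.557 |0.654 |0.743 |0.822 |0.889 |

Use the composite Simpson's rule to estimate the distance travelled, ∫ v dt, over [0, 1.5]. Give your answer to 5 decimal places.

0.96233

h = 0.25, n = 6.
(h/3)·[y₀ + 4y₁ + 2y₂ + 4y₃ + 2y₄ + 4y₅ + y₆] = 0.083333·(11.548) = 0.96233.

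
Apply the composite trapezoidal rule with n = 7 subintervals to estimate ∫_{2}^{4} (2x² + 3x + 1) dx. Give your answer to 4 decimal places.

57.3878

h = (4 − 2)/7 = 0.285714.
Nodes x₀,…,x₇ = 2, 2.285714, 2.571429, 2.857143, 3.142857, 3.428571, 3.714286, 4.
f(x) = 2x² + 3x + 1: f₀=15, f₁=18.306122, f₂=21.938776, f₃=25.897959, f₄=30.183673, f₅=34.795918, f₆=39.734694, f₇=45.
(h/2)·[f₀ + 2f₁ + 2f₂ + 2f₃ + 2f₄ + 2f₅ + 2f₆ + f₇] = 0.142857·(401.714286) = 57.3878.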